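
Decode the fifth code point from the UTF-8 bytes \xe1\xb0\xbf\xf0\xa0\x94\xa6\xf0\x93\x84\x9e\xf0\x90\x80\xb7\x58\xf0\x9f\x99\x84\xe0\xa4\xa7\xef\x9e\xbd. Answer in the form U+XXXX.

Offset 0: leading byte 0xE1 = 11100001 → 3-byte char #1 = E1 B0 BF.
Offset 3: leading byte 0xF0 = 11110000 → 4-byte char #2 = F0 A0 94 A6.
Offset 7: leading byte 0xF0 = 11110000 → 4-byte char #3 = F0 93 84 9E.
Offset 11: leading byte 0xF0 = 11110000 → 4-byte char #4 = F0 90 80 B7.
Offset 15: leading byte 0x58 = 01011000 → 1-byte char #5 = 58.
Leading byte 0x58 = 01011000 matches 0xxxxxxx → 1-byte sequence.
Byte 1: 0x58 = 01011000, payload 1011000 (7 bits).
Concatenate: 1011000 = 0x58 (7 bits → U+0058).

U+0058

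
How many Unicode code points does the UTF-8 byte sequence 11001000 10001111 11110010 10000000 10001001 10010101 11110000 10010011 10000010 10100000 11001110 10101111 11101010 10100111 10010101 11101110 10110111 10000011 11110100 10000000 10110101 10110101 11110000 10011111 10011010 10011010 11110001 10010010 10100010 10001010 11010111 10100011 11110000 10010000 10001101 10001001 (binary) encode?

11

Byte at offset 0: 0xC8 = 11001000 → 2-byte char (#1). Advance 2.
Byte at offset 2: 0xF2 = 11110010 → 4-byte char (#2). Advance 4.
Byte at offset 6: 0xF0 = 11110000 → 4-byte char (#3). Advance 4.
Byte at offset 10: 0xCE = 11001110 → 2-byte char (#4). Advance 2.
Byte at offset 12: 0xEA = 11101010 → 3-byte char (#5). Advance 3.
Byte at offset 15: 0xEE = 11101110 → 3-byte char (#6). Advance 3.
Byte at offset 18: 0xF4 = 11110100 → 4-byte char (#7). Advance 4.
Byte at offset 22: 0xF0 = 11110000 → 4-byte char (#8). Advance 4.
Byte at offset 26: 0xF1 = 11110001 → 4-byte char (#9). Advance 4.
Byte at offset 30: 0xD7 = 11010111 → 2-byte char (#10). Advance 2.
Byte at offset 32: 0xF0 = 11110000 → 4-byte char (#11). Advance 4.
Reached end at offset 36 after 11 code points.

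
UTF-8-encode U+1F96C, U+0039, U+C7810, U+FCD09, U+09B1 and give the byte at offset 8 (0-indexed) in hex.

U+1F96C → 4-byte form F0 9F A5 AC at offsets 0–3.
U+0039 → 1-byte form 39 at offsets 4–4.
U+C7810 → 4-byte form F3 87 A0 90 at offsets 5–8.
Offset 8 falls in char 3's range; it's byte 4 of F3 87 A0 90 = 0x90.

0x90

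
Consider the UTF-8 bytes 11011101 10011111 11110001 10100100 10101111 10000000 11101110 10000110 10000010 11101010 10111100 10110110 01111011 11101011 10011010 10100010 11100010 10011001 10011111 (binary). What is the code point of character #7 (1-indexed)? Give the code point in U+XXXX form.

Offset 0: leading byte 0xDD = 11011101 → 2-byte char #1 = DD 9F.
Offset 2: leading byte 0xF1 = 11110001 → 4-byte char #2 = F1 A4 AF 80.
Offset 6: leading byte 0xEE = 11101110 → 3-byte char #3 = EE 86 82.
Offset 9: leading byte 0xEA = 11101010 → 3-byte char #4 = EA BC B6.
Offset 12: leading byte 0x7B = 01111011 → 1-byte char #5 = 7B.
Offset 13: leading byte 0xEB = 11101011 → 3-byte char #6 = EB 9A A2.
Offset 16: leading byte 0xE2 = 11100010 → 3-byte char #7 = E2 99 9F.
Leading byte 0xE2 = 11100010 matches 1110xxxx → 3-byte sequence.
Byte 1: 0xE2 = 11100010, payload 0010 (4 bits).
Byte 2: 0x99 = 10011001 (10xxxxxx ✓), payload 011001.
Byte 3: 0x9F = 10011111 (10xxxxxx ✓), payload 011111.
Concatenate: 0010011001011111 = 0x265F (16 bits → U+265F).

U+265F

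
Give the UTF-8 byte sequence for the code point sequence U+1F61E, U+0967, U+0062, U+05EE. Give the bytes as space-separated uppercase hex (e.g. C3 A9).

U+1F61E: 4-byte form → F0 9F 98 9E.
U+0967: 3-byte form → E0 A5 A7.
U+0062: 1-byte form → 62.
U+05EE: 2-byte form → D7 AE.
Concatenated (10 bytes): F0 9F 98 9E E0 A5 A7 62 D7 AE.

F0 9F 98 9E E0 A5 A7 62 D7 AE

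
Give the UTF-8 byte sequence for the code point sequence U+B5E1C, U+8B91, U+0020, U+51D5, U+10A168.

F2 B5 B8 9C E8 AE 91 20 E5 87 95 F4 8A 85 A8

U+B5E1C: 4-byte form → F2 B5 B8 9C.
U+8B91: 3-byte form → E8 AE 91.
U+0020: 1-byte form → 20.
U+51D5: 3-byte form → E5 87 95.
U+10A168: 4-byte form → F4 8A 85 A8.
Concatenated (15 bytes): F2 B5 B8 9C E8 AE 91 20 E5 87 95 F4 8A 85 A8.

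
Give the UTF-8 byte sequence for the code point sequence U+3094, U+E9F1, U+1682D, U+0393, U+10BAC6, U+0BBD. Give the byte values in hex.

U+3094: 3-byte form → E3 82 94.
U+E9F1: 3-byte form → EE A7 B1.
U+1682D: 4-byte form → F0 96 A0 AD.
U+0393: 2-byte form → CE 93.
U+10BAC6: 4-byte form → F4 8B AB 86.
U+0BBD: 3-byte form → E0 AE BD.
Concatenated (19 bytes): E3 82 94 EE A7 B1 F0 96 A0 AD CE 93 F4 8B AB 86 E0 AE BD.

E3 82 94 EE A7 B1 F0 96 A0 AD CE 93 F4 8B AB 86 E0 AE BD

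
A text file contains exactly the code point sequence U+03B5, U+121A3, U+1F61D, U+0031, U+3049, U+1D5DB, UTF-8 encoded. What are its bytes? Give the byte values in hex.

CE B5 F0 92 86 A3 F0 9F 98 9D 31 E3 81 89 F0 9D 97 9B

U+03B5: 2-byte form → CE B5.
U+121A3: 4-byte form → F0 92 86 A3.
U+1F61D: 4-byte form → F0 9F 98 9D.
U+0031: 1-byte form → 31.
U+3049: 3-byte form → E3 81 89.
U+1D5DB: 4-byte form → F0 9D 97 9B.
Concatenated (18 bytes): CE B5 F0 92 86 A3 F0 9F 98 9D 31 E3 81 89 F0 9D 97 9B.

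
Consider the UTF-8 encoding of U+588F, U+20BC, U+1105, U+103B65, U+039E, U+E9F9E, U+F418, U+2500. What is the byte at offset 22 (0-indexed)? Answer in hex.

0xE2

U+588F → 3-byte form E5 A2 8F at offsets 0–2.
U+20BC → 3-byte form E2 82 BC at offsets 3–5.
U+1105 → 3-byte form E1 84 85 at offsets 6–8.
U+103B65 → 4-byte form F4 83 AD A5 at offsets 9–12.
U+039E → 2-byte form CE 9E at offsets 13–14.
U+E9F9E → 4-byte form F3 A9 BE 9E at offsets 15–18.
U+F418 → 3-byte form EF 90 98 at offsets 19–21.
U+2500 → 3-byte form E2 94 80 at offsets 22–24.
Offset 22 falls in char 8's range; it's byte 1 of E2 94 80 = 0xE2.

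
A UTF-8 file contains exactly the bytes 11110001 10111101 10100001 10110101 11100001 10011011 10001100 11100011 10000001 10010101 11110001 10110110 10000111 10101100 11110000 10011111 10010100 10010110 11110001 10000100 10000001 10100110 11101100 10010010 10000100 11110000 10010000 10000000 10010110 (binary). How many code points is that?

Byte at offset 0: 0xF1 = 11110001 → 4-byte char (#1). Advance 4.
Byte at offset 4: 0xE1 = 11100001 → 3-byte char (#2). Advance 3.
Byte at offset 7: 0xE3 = 11100011 → 3-byte char (#3). Advance 3.
Byte at offset 10: 0xF1 = 11110001 → 4-byte char (#4). Advance 4.
Byte at offset 14: 0xF0 = 11110000 → 4-byte char (#5). Advance 4.
Byte at offset 18: 0xF1 = 11110001 → 4-byte char (#6). Advance 4.
Byte at offset 22: 0xEC = 11101100 → 3-byte char (#7). Advance 3.
Byte at offset 25: 0xF0 = 11110000 → 4-byte char (#8). Advance 4.
Reached end at offset 29 after 8 code points.

8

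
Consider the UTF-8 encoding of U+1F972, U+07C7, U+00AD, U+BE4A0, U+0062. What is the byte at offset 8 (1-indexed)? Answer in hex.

1-indexed offset 8 is 0-indexed offset 7.
U+1F972 → 4-byte form F0 9F A5 B2 at offsets 0–3.
U+07C7 → 2-byte form DF 87 at offsets 4–5.
U+00AD → 2-byte form C2 AD at offsets 6–7.
Offset 7 falls in char 3's range; it's byte 2 of C2 AD = 0xAD.

0xAD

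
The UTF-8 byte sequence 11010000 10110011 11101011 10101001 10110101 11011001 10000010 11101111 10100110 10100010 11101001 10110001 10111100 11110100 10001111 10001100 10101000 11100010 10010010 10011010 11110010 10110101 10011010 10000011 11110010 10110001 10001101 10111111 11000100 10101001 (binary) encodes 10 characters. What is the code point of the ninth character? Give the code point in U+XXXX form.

U+B137F

Offset 0: leading byte 0xD0 = 11010000 → 2-byte char #1 = D0 B3.
Offset 2: leading byte 0xEB = 11101011 → 3-byte char #2 = EB A9 B5.
Offset 5: leading byte 0xD9 = 11011001 → 2-byte char #3 = D9 82.
Offset 7: leading byte 0xEF = 11101111 → 3-byte char #4 = EF A6 A2.
Offset 10: leading byte 0xE9 = 11101001 → 3-byte char #5 = E9 B1 BC.
Offset 13: leading byte 0xF4 = 11110100 → 4-byte char #6 = F4 8F 8C A8.
Offset 17: leading byte 0xE2 = 11100010 → 3-byte char #7 = E2 92 9A.
Offset 20: leading byte 0xF2 = 11110010 → 4-byte char #8 = F2 B5 9A 83.
Offset 24: leading byte 0xF2 = 11110010 → 4-byte char #9 = F2 B1 8D BF.
Leading byte 0xF2 = 11110010 matches 11110xxx → 4-byte sequence.
Byte 1: 0xF2 = 11110010, payload 010 (3 bits).
Byte 2: 0xB1 = 10110001 (10xxxxxx ✓), payload 110001.
Byte 3: 0x8D = 10001101 (10xxxxxx ✓), payload 001101.
Byte 4: 0xBF = 10111111 (10xxxxxx ✓), payload 111111.
Concatenate: 010110001001101111111 = 0xB137F (21 bits → U+B137F).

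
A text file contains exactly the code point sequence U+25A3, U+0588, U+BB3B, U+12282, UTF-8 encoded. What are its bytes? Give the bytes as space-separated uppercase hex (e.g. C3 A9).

E2 96 A3 D6 88 EB AC BB F0 92 8A 82

U+25A3: 3-byte form → E2 96 A3.
U+0588: 2-byte form → D6 88.
U+BB3B: 3-byte form → EB AC BB.
U+12282: 4-byte form → F0 92 8A 82.
Concatenated (12 bytes): E2 96 A3 D6 88 EB AC BB F0 92 8A 82.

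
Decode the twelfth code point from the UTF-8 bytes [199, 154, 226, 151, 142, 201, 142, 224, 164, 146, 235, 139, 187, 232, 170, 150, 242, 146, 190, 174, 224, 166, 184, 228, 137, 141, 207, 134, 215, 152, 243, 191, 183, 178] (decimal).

U+FFDF2

Offset 0: leading byte 0xC7 = 11000111 → 2-byte char #1 = C7 9A.
Offset 2: leading byte 0xE2 = 11100010 → 3-byte char #2 = E2 97 8E.
Offset 5: leading byte 0xC9 = 11001001 → 2-byte char #3 = C9 8E.
Offset 7: leading byte 0xE0 = 11100000 → 3-byte char #4 = E0 A4 92.
Offset 10: leading byte 0xEB = 11101011 → 3-byte char #5 = EB 8B BB.
Offset 13: leading byte 0xE8 = 11101000 → 3-byte char #6 = E8 AA 96.
Offset 16: leading byte 0xF2 = 11110010 → 4-byte char #7 = F2 92 BE AE.
Offset 20: leading byte 0xE0 = 11100000 → 3-byte char #8 = E0 A6 B8.
Offset 23: leading byte 0xE4 = 11100100 → 3-byte char #9 = E4 89 8D.
Offset 26: leading byte 0xCF = 11001111 → 2-byte char #10 = CF 86.
Offset 28: leading byte 0xD7 = 11010111 → 2-byte char #11 = D7 98.
Offset 30: leading byte 0xF3 = 11110011 → 4-byte char #12 = F3 BF B7 B2.
Leading byte 0xF3 = 11110011 matches 11110xxx → 4-byte sequence.
Byte 1: 0xF3 = 11110011, payload 011 (3 bits).
Byte 2: 0xBF = 10111111 (10xxxxxx ✓), payload 111111.
Byte 3: 0xB7 = 10110111 (10xxxxxx ✓), payload 110111.
Byte 4: 0xB2 = 10110010 (10xxxxxx ✓), payload 110010.
Concatenate: 011111111110111110010 = 0xFFDF2 (21 bits → U+FFDF2).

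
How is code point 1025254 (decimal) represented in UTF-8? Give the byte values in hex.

F3 BA 93 A6

U+FA4E6 = 0xFA4E6 = 1025254 decimal. In range U+10000–U+10FFFF → 4-byte form: 11110xxx 10xxxxxx 10xxxxxx 10xxxxxx.
Binary (21 bits): 011111010010011100110.
Split 3+6+6+6: 011 | 111010 | 010011 | 100110.
Byte 1: 11110011 = 0xF3.
Byte 2: 10111010 = 0xBA.
Byte 3: 10010011 = 0x93.
Byte 4: 10100110 = 0xA6.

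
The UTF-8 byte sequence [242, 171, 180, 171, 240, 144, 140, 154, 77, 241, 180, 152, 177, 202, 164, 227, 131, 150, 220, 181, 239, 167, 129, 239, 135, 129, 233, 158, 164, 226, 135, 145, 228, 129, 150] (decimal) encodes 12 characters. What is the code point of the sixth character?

U+30D6

Offset 0: leading byte 0xF2 = 11110010 → 4-byte char #1 = F2 AB B4 AB.
Offset 4: leading byte 0xF0 = 11110000 → 4-byte char #2 = F0 90 8C 9A.
Offset 8: leading byte 0x4D = 01001101 → 1-byte char #3 = 4D.
Offset 9: leading byte 0xF1 = 11110001 → 4-byte char #4 = F1 B4 98 B1.
Offset 13: leading byte 0xCA = 11001010 → 2-byte char #5 = CA A4.
Offset 15: leading byte 0xE3 = 11100011 → 3-byte char #6 = E3 83 96.
Leading byte 0xE3 = 11100011 matches 1110xxxx → 3-byte sequence.
Byte 1: 0xE3 = 11100011, payload 0011 (4 bits).
Byte 2: 0x83 = 10000011 (10xxxxxx ✓), payload 000011.
Byte 3: 0x96 = 10010110 (10xxxxxx ✓), payload 010110.
Concatenate: 0011000011010110 = 0x30D6 (16 bits → U+30D6).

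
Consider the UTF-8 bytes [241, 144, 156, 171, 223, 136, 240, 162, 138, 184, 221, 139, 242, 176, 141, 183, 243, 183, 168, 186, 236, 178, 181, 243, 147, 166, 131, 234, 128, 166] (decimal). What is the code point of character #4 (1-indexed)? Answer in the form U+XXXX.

Offset 0: leading byte 0xF1 = 11110001 → 4-byte char #1 = F1 90 9C AB.
Offset 4: leading byte 0xDF = 11011111 → 2-byte char #2 = DF 88.
Offset 6: leading byte 0xF0 = 11110000 → 4-byte char #3 = F0 A2 8A B8.
Offset 10: leading byte 0xDD = 11011101 → 2-byte char #4 = DD 8B.
Leading byte 0xDD = 11011101 matches 110xxxxx → 2-byte sequence.
Byte 1: 0xDD = 11011101, payload 11101 (5 bits).
Byte 2: 0x8B = 10001011 (10xxxxxx ✓), payload 001011.
Concatenate: 11101001011 = 0x74B (11 bits → U+074B).

U+074B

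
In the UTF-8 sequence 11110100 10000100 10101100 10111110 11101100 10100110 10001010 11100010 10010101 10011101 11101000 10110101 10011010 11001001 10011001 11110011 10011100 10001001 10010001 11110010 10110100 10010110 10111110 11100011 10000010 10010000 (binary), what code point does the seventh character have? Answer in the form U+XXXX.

Offset 0: leading byte 0xF4 = 11110100 → 4-byte char #1 = F4 84 AC BE.
Offset 4: leading byte 0xEC = 11101100 → 3-byte char #2 = EC A6 8A.
Offset 7: leading byte 0xE2 = 11100010 → 3-byte char #3 = E2 95 9D.
Offset 10: leading byte 0xE8 = 11101000 → 3-byte char #4 = E8 B5 9A.
Offset 13: leading byte 0xC9 = 11001001 → 2-byte char #5 = C9 99.
Offset 15: leading byte 0xF3 = 11110011 → 4-byte char #6 = F3 9C 89 91.
Offset 19: leading byte 0xF2 = 11110010 → 4-byte char #7 = F2 B4 96 BE.
Leading byte 0xF2 = 11110010 matches 11110xxx → 4-byte sequence.
Byte 1: 0xF2 = 11110010, payload 010 (3 bits).
Byte 2: 0xB4 = 10110100 (10xxxxxx ✓), payload 110100.
Byte 3: 0x96 = 10010110 (10xxxxxx ✓), payload 010110.
Byte 4: 0xBE = 10111110 (10xxxxxx ✓), payload 111110.
Concatenate: 010110100010110111110 = 0xB45BE (21 bits → U+B45BE).

U+B45BE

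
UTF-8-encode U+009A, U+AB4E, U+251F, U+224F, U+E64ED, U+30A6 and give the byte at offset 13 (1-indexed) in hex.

1-indexed offset 13 is 0-indexed offset 12.
U+009A → 2-byte form C2 9A at offsets 0–1.
U+AB4E → 3-byte form EA AD 8E at offsets 2–4.
U+251F → 3-byte form E2 94 9F at offsets 5–7.
U+224F → 3-byte form E2 89 8F at offsets 8–10.
U+E64ED → 4-byte form F3 A6 93 AD at offsets 11–14.
Offset 12 falls in char 5's range; it's byte 2 of F3 A6 93 AD = 0xA6.

0xA6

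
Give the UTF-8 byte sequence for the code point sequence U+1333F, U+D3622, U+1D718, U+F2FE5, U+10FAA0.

U+1333F: 4-byte form → F0 93 8C BF.
U+D3622: 4-byte form → F3 93 98 A2.
U+1D718: 4-byte form → F0 9D 9C 98.
U+F2FE5: 4-byte form → F3 B2 BF A5.
U+10FAA0: 4-byte form → F4 8F AA A0.
Concatenated (20 bytes): F0 93 8C BF F3 93 98 A2 F0 9D 9C 98 F3 B2 BF A5 F4 8F AA A0.

F0 93 8C BF F3 93 98 A2 F0 9D 9C 98 F3 B2 BF A5 F4 8F AA A0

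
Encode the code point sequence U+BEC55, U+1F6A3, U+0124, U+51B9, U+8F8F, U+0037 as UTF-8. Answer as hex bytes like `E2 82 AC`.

F2 BE B1 95 F0 9F 9A A3 C4 A4 E5 86 B9 E8 BE 8F 37

U+BEC55: 4-byte form → F2 BE B1 95.
U+1F6A3: 4-byte form → F0 9F 9A A3.
U+0124: 2-byte form → C4 A4.
U+51B9: 3-byte form → E5 86 B9.
U+8F8F: 3-byte form → E8 BE 8F.
U+0037: 1-byte form → 37.
Concatenated (17 bytes): F2 BE B1 95 F0 9F 9A A3 C4 A4 E5 86 B9 E8 BE 8F 37.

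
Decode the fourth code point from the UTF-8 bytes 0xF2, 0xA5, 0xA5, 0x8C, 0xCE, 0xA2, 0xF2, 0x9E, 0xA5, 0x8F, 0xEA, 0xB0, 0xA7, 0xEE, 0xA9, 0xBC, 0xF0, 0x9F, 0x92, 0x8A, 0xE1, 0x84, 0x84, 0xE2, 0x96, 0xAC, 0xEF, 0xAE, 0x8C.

U+AC27

Offset 0: leading byte 0xF2 = 11110010 → 4-byte char #1 = F2 A5 A5 8C.
Offset 4: leading byte 0xCE = 11001110 → 2-byte char #2 = CE A2.
Offset 6: leading byte 0xF2 = 11110010 → 4-byte char #3 = F2 9E A5 8F.
Offset 10: leading byte 0xEA = 11101010 → 3-byte char #4 = EA B0 A7.
Leading byte 0xEA = 11101010 matches 1110xxxx → 3-byte sequence.
Byte 1: 0xEA = 11101010, payload 1010 (4 bits).
Byte 2: 0xB0 = 10110000 (10xxxxxx ✓), payload 110000.
Byte 3: 0xA7 = 10100111 (10xxxxxx ✓), payload 100111.
Concatenate: 1010110000100111 = 0xAC27 (16 bits → U+AC27).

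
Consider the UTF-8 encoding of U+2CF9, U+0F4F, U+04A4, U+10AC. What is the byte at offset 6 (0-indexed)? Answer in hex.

0xD2

U+2CF9 → 3-byte form E2 B3 B9 at offsets 0–2.
U+0F4F → 3-byte form E0 BD 8F at offsets 3–5.
U+04A4 → 2-byte form D2 A4 at offsets 6–7.
Offset 6 falls in char 3's range; it's byte 1 of D2 A4 = 0xD2.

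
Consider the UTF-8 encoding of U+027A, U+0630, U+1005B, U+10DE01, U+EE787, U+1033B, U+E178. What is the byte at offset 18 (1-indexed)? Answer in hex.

1-indexed offset 18 is 0-indexed offset 17.
U+027A → 2-byte form C9 BA at offsets 0–1.
U+0630 → 2-byte form D8 B0 at offsets 2–3.
U+1005B → 4-byte form F0 90 81 9B at offsets 4–7.
U+10DE01 → 4-byte form F4 8D B8 81 at offsets 8–11.
U+EE787 → 4-byte form F3 AE 9E 87 at offsets 12–15.
U+1033B → 4-byte form F0 90 8C BB at offsets 16–19.
Offset 17 falls in char 6's range; it's byte 2 of F0 90 8C BB = 0x90.

0x90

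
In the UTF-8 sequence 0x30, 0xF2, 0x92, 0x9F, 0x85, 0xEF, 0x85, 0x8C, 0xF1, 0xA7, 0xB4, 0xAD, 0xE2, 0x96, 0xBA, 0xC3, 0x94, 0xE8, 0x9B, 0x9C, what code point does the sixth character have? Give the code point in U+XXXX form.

Offset 0: leading byte 0x30 = 00110000 → 1-byte char #1 = 30.
Offset 1: leading byte 0xF2 = 11110010 → 4-byte char #2 = F2 92 9F 85.
Offset 5: leading byte 0xEF = 11101111 → 3-byte char #3 = EF 85 8C.
Offset 8: leading byte 0xF1 = 11110001 → 4-byte char #4 = F1 A7 B4 AD.
Offset 12: leading byte 0xE2 = 11100010 → 3-byte char #5 = E2 96 BA.
Offset 15: leading byte 0xC3 = 11000011 → 2-byte char #6 = C3 94.
Leading byte 0xC3 = 11000011 matches 110xxxxx → 2-byte sequence.
Byte 1: 0xC3 = 11000011, payload 00011 (5 bits).
Byte 2: 0x94 = 10010100 (10xxxxxx ✓), payload 010100.
Concatenate: 00011010100 = 0xD4 (11 bits → U+00D4).

U+00D4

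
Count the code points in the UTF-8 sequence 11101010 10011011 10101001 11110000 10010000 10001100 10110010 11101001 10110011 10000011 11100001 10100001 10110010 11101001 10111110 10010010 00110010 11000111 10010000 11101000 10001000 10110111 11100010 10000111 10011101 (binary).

Byte at offset 0: 0xEA = 11101010 → 3-byte char (#1). Advance 3.
Byte at offset 3: 0xF0 = 11110000 → 4-byte char (#2). Advance 4.
Byte at offset 7: 0xE9 = 11101001 → 3-byte char (#3). Advance 3.
Byte at offset 10: 0xE1 = 11100001 → 3-byte char (#4). Advance 3.
Byte at offset 13: 0xE9 = 11101001 → 3-byte char (#5). Advance 3.
Byte at offset 16: 0x32 = 00110010 → 1-byte char (#6). Advance 1.
Byte at offset 17: 0xC7 = 11000111 → 2-byte char (#7). Advance 2.
Byte at offset 19: 0xE8 = 11101000 → 3-byte char (#8). Advance 3.
Byte at offset 22: 0xE2 = 11100010 → 3-byte char (#9). Advance 3.
Reached end at offset 25 after 9 code points.

9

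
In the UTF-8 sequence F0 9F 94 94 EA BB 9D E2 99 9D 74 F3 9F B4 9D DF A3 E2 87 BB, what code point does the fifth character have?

Offset 0: leading byte 0xF0 = 11110000 → 4-byte char #1 = F0 9F 94 94.
Offset 4: leading byte 0xEA = 11101010 → 3-byte char #2 = EA BB 9D.
Offset 7: leading byte 0xE2 = 11100010 → 3-byte char #3 = E2 99 9D.
Offset 10: leading byte 0x74 = 01110100 → 1-byte char #4 = 74.
Offset 11: leading byte 0xF3 = 11110011 → 4-byte char #5 = F3 9F B4 9D.
Leading byte 0xF3 = 11110011 matches 11110xxx → 4-byte sequence.
Byte 1: 0xF3 = 11110011, payload 011 (3 bits).
Byte 2: 0x9F = 10011111 (10xxxxxx ✓), payload 011111.
Byte 3: 0xB4 = 10110100 (10xxxxxx ✓), payload 110100.
Byte 4: 0x9D = 10011101 (10xxxxxx ✓), payload 011101.
Concatenate: 011011111110100011101 = 0xDFD1D (21 bits → U+DFD1D).

U+DFD1D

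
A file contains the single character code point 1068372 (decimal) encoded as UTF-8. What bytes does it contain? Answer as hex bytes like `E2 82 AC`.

F4 84 B5 94

U+104D54 = 0x104D54 = 1068372 decimal. In range U+10000–U+10FFFF → 4-byte form: 11110xxx 10xxxxxx 10xxxxxx 10xxxxxx.
Binary (21 bits): 100000100110101010100.
Split 3+6+6+6: 100 | 000100 | 110101 | 010100.
Byte 1: 11110100 = 0xF4.
Byte 2: 10000100 = 0x84.
Byte 3: 10110101 = 0xB5.
Byte 4: 10010100 = 0x94.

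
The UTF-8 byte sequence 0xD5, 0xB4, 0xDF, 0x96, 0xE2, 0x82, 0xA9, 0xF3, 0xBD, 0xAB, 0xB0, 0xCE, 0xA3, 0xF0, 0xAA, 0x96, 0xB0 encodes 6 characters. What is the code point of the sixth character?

U+2A5B0

Offset 0: leading byte 0xD5 = 11010101 → 2-byte char #1 = D5 B4.
Offset 2: leading byte 0xDF = 11011111 → 2-byte char #2 = DF 96.
Offset 4: leading byte 0xE2 = 11100010 → 3-byte char #3 = E2 82 A9.
Offset 7: leading byte 0xF3 = 11110011 → 4-byte char #4 = F3 BD AB B0.
Offset 11: leading byte 0xCE = 11001110 → 2-byte char #5 = CE A3.
Offset 13: leading byte 0xF0 = 11110000 → 4-byte char #6 = F0 AA 96 B0.
Leading byte 0xF0 = 11110000 matches 11110xxx → 4-byte sequence.
Byte 1: 0xF0 = 11110000, payload 000 (3 bits).
Byte 2: 0xAA = 10101010 (10xxxxxx ✓), payload 101010.
Byte 3: 0x96 = 10010110 (10xxxxxx ✓), payload 010110.
Byte 4: 0xB0 = 10110000 (10xxxxxx ✓), payload 110000.
Concatenate: 000101010010110110000 = 0x2A5B0 (21 bits → U+2A5B0).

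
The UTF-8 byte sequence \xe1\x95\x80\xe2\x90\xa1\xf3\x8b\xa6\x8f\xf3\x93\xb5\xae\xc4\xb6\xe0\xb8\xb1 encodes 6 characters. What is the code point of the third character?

U+CB98F

Offset 0: leading byte 0xE1 = 11100001 → 3-byte char #1 = E1 95 80.
Offset 3: leading byte 0xE2 = 11100010 → 3-byte char #2 = E2 90 A1.
Offset 6: leading byte 0xF3 = 11110011 → 4-byte char #3 = F3 8B A6 8F.
Leading byte 0xF3 = 11110011 matches 11110xxx → 4-byte sequence.
Byte 1: 0xF3 = 11110011, payload 011 (3 bits).
Byte 2: 0x8B = 10001011 (10xxxxxx ✓), payload 001011.
Byte 3: 0xA6 = 10100110 (10xxxxxx ✓), payload 100110.
Byte 4: 0x8F = 10001111 (10xxxxxx ✓), payload 001111.
Concatenate: 011001011100110001111 = 0xCB98F (21 bits → U+CB98F).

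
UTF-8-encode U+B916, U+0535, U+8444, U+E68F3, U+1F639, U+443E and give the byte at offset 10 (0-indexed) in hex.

0xA3

U+B916 → 3-byte form EB A4 96 at offsets 0–2.
U+0535 → 2-byte form D4 B5 at offsets 3–4.
U+8444 → 3-byte form E8 91 84 at offsets 5–7.
U+E68F3 → 4-byte form F3 A6 A3 B3 at offsets 8–11.
Offset 10 falls in char 4's range; it's byte 3 of F3 A6 A3 B3 = 0xA3.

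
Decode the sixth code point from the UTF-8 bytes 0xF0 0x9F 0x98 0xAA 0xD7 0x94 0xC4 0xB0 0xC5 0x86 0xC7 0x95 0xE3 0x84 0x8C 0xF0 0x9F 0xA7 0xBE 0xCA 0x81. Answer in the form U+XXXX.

Offset 0: leading byte 0xF0 = 11110000 → 4-byte char #1 = F0 9F 98 AA.
Offset 4: leading byte 0xD7 = 11010111 → 2-byte char #2 = D7 94.
Offset 6: leading byte 0xC4 = 11000100 → 2-byte char #3 = C4 B0.
Offset 8: leading byte 0xC5 = 11000101 → 2-byte char #4 = C5 86.
Offset 10: leading byte 0xC7 = 11000111 → 2-byte char #5 = C7 95.
Offset 12: leading byte 0xE3 = 11100011 → 3-byte char #6 = E3 84 8C.
Leading byte 0xE3 = 11100011 matches 1110xxxx → 3-byte sequence.
Byte 1: 0xE3 = 11100011, payload 0011 (4 bits).
Byte 2: 0x84 = 10000100 (10xxxxxx ✓), payload 000100.
Byte 3: 0x8C = 10001100 (10xxxxxx ✓), payload 001100.
Concatenate: 0011000100001100 = 0x310C (16 bits → U+310C).

U+310C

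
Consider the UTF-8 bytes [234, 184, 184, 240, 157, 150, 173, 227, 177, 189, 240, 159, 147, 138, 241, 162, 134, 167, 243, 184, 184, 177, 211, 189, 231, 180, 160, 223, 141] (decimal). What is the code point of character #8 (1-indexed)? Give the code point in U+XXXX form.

U+7D20

Offset 0: leading byte 0xEA = 11101010 → 3-byte char #1 = EA B8 B8.
Offset 3: leading byte 0xF0 = 11110000 → 4-byte char #2 = F0 9D 96 AD.
Offset 7: leading byte 0xE3 = 11100011 → 3-byte char #3 = E3 B1 BD.
Offset 10: leading byte 0xF0 = 11110000 → 4-byte char #4 = F0 9F 93 8A.
Offset 14: leading byte 0xF1 = 11110001 → 4-byte char #5 = F1 A2 86 A7.
Offset 18: leading byte 0xF3 = 11110011 → 4-byte char #6 = F3 B8 B8 B1.
Offset 22: leading byte 0xD3 = 11010011 → 2-byte char #7 = D3 BD.
Offset 24: leading byte 0xE7 = 11100111 → 3-byte char #8 = E7 B4 A0.
Leading byte 0xE7 = 11100111 matches 1110xxxx → 3-byte sequence.
Byte 1: 0xE7 = 11100111, payload 0111 (4 bits).
Byte 2: 0xB4 = 10110100 (10xxxxxx ✓), payload 110100.
Byte 3: 0xA0 = 10100000 (10xxxxxx ✓), payload 100000.
Concatenate: 0111110100100000 = 0x7D20 (16 bits → U+7D20).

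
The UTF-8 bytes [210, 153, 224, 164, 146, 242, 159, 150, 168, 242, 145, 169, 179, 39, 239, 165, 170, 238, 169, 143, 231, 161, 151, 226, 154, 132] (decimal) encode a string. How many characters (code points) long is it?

Byte at offset 0: 0xD2 = 11010010 → 2-byte char (#1). Advance 2.
Byte at offset 2: 0xE0 = 11100000 → 3-byte char (#2). Advance 3.
Byte at offset 5: 0xF2 = 11110010 → 4-byte char (#3). Advance 4.
Byte at offset 9: 0xF2 = 11110010 → 4-byte char (#4). Advance 4.
Byte at offset 13: 0x27 = 00100111 → 1-byte char (#5). Advance 1.
Byte at offset 14: 0xEF = 11101111 → 3-byte char (#6). Advance 3.
Byte at offset 17: 0xEE = 11101110 → 3-byte char (#7). Advance 3.
Byte at offset 20: 0xE7 = 11100111 → 3-byte char (#8). Advance 3.
Byte at offset 23: 0xE2 = 11100010 → 3-byte char (#9). Advance 3.
Reached end at offset 26 after 9 code points.

9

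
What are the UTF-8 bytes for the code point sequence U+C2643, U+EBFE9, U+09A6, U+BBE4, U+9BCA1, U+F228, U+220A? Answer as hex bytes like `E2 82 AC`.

U+C2643: 4-byte form → F3 82 99 83.
U+EBFE9: 4-byte form → F3 AB BF A9.
U+09A6: 3-byte form → E0 A6 A6.
U+BBE4: 3-byte form → EB AF A4.
U+9BCA1: 4-byte form → F2 9B B2 A1.
U+F228: 3-byte form → EF 88 A8.
U+220A: 3-byte form → E2 88 8A.
Concatenated (24 bytes): F3 82 99 83 F3 AB BF A9 E0 A6 A6 EB AF A4 F2 9B B2 A1 EF 88 A8 E2 88 8A.

F3 82 99 83 F3 AB BF A9 E0 A6 A6 EB AF A4 F2 9B B2 A1 EF 88 A8 E2 88 8A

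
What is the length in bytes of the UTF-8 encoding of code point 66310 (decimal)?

4

U+10306 = 0x10306. UTF-8 uses 1 byte below 0x80, 2 below 0x800, 3 below 0x10000, 4 up to 0x10FFFF. 0x10306 is in U+10000–U+10FFFF → 4 bytes.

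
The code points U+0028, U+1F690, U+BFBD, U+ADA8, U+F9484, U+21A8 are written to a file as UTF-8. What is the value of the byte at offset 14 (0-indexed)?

0x84

U+0028 → 1-byte form 28 at offsets 0–0.
U+1F690 → 4-byte form F0 9F 9A 90 at offsets 1–4.
U+BFBD → 3-byte form EB BE BD at offsets 5–7.
U+ADA8 → 3-byte form EA B6 A8 at offsets 8–10.
U+F9484 → 4-byte form F3 B9 92 84 at offsets 11–14.
Offset 14 falls in char 5's range; it's byte 4 of F3 B9 92 84 = 0x84.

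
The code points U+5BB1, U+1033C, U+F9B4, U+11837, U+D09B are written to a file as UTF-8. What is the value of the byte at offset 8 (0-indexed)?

U+5BB1 → 3-byte form E5 AE B1 at offsets 0–2.
U+1033C → 4-byte form F0 90 8C BC at offsets 3–6.
U+F9B4 → 3-byte form EF A6 B4 at offsets 7–9.
Offset 8 falls in char 3's range; it's byte 2 of EF A6 B4 = 0xA6.

0xA6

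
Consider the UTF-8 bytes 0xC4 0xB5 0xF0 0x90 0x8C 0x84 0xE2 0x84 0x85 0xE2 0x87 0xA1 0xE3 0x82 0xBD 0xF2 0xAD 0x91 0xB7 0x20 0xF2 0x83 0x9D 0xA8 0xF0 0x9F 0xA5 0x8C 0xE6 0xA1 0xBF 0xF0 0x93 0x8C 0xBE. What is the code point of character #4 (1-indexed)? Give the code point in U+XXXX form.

Offset 0: leading byte 0xC4 = 11000100 → 2-byte char #1 = C4 B5.
Offset 2: leading byte 0xF0 = 11110000 → 4-byte char #2 = F0 90 8C 84.
Offset 6: leading byte 0xE2 = 11100010 → 3-byte char #3 = E2 84 85.
Offset 9: leading byte 0xE2 = 11100010 → 3-byte char #4 = E2 87 A1.
Leading byte 0xE2 = 11100010 matches 1110xxxx → 3-byte sequence.
Byte 1: 0xE2 = 11100010, payload 0010 (4 bits).
Byte 2: 0x87 = 10000111 (10xxxxxx ✓), payload 000111.
Byte 3: 0xA1 = 10100001 (10xxxxxx ✓), payload 100001.
Concatenate: 0010000111100001 = 0x21E1 (16 bits → U+21E1).

U+21E1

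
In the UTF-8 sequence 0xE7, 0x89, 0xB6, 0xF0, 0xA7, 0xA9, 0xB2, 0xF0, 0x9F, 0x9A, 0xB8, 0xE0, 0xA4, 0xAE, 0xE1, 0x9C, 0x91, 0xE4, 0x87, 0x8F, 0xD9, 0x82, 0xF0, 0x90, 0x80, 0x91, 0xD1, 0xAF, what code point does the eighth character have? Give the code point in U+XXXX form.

Offset 0: leading byte 0xE7 = 11100111 → 3-byte char #1 = E7 89 B6.
Offset 3: leading byte 0xF0 = 11110000 → 4-byte char #2 = F0 A7 A9 B2.
Offset 7: leading byte 0xF0 = 11110000 → 4-byte char #3 = F0 9F 9A B8.
Offset 11: leading byte 0xE0 = 11100000 → 3-byte char #4 = E0 A4 AE.
Offset 14: leading byte 0xE1 = 11100001 → 3-byte char #5 = E1 9C 91.
Offset 17: leading byte 0xE4 = 11100100 → 3-byte char #6 = E4 87 8F.
Offset 20: leading byte 0xD9 = 11011001 → 2-byte char #7 = D9 82.
Offset 22: leading byte 0xF0 = 11110000 → 4-byte char #8 = F0 90 80 91.
Leading byte 0xF0 = 11110000 matches 11110xxx → 4-byte sequence.
Byte 1: 0xF0 = 11110000, payload 000 (3 bits).
Byte 2: 0x90 = 10010000 (10xxxxxx ✓), payload 010000.
Byte 3: 0x80 = 10000000 (10xxxxxx ✓), payload 000000.
Byte 4: 0x91 = 10010001 (10xxxxxx ✓), payload 010001.
Concatenate: 000010000000000010001 = 0x10011 (21 bits → U+10011).

U+10011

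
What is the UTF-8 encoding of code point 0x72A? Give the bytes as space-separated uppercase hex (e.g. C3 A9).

U+072A = 0x72A = 1834 decimal. In range U+0080–U+07FF → 2-byte form: 110xxxxx 10xxxxxx.
Binary (11 bits): 11100101010.
Split 5+6: 11100 | 101010.
Byte 1: 11011100 = 0xDC.
Byte 2: 10101010 = 0xAA.

DC AA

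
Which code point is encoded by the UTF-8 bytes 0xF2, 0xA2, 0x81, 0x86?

U+A2046

Leading byte 0xF2 = 11110010 matches 11110xxx → 4-byte sequence.
Byte 1: 0xF2 = 11110010, payload 010 (3 bits).
Byte 2: 0xA2 = 10100010 (10xxxxxx ✓), payload 100010.
Byte 3: 0x81 = 10000001 (10xxxxxx ✓), payload 000001.
Byte 4: 0x86 = 10000110 (10xxxxxx ✓), payload 000110.
Concatenate: 010100010000001000110 = 0xA2046 (21 bits → U+A2046).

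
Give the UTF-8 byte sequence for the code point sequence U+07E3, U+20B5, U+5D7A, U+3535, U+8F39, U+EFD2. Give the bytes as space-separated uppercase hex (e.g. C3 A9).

U+07E3: 2-byte form → DF A3.
U+20B5: 3-byte form → E2 82 B5.
U+5D7A: 3-byte form → E5 B5 BA.
U+3535: 3-byte form → E3 94 B5.
U+8F39: 3-byte form → E8 BC B9.
U+EFD2: 3-byte form → EE BF 92.
Concatenated (17 bytes): DF A3 E2 82 B5 E5 B5 BA E3 94 B5 E8 BC B9 EE BF 92.

DF A3 E2 82 B5 E5 B5 BA E3 94 B5 E8 BC B9 EE BF 92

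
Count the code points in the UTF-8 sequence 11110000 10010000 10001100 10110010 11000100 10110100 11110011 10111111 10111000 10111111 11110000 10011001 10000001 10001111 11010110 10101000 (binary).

Byte at offset 0: 0xF0 = 11110000 → 4-byte char (#1). Advance 4.
Byte at offset 4: 0xC4 = 11000100 → 2-byte char (#2). Advance 2.
Byte at offset 6: 0xF3 = 11110011 → 4-byte char (#3). Advance 4.
Byte at offset 10: 0xF0 = 11110000 → 4-byte char (#4). Advance 4.
Byte at offset 14: 0xD6 = 11010110 → 2-byte char (#5). Advance 2.
Reached end at offset 16 after 5 code points.

5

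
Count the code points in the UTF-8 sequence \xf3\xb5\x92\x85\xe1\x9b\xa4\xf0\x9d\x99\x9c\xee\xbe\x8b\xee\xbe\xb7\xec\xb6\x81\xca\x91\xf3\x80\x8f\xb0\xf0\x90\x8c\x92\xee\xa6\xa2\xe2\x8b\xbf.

Byte at offset 0: 0xF3 = 11110011 → 4-byte char (#1). Advance 4.
Byte at offset 4: 0xE1 = 11100001 → 3-byte char (#2). Advance 3.
Byte at offset 7: 0xF0 = 11110000 → 4-byte char (#3). Advance 4.
Byte at offset 11: 0xEE = 11101110 → 3-byte char (#4). Advance 3.
Byte at offset 14: 0xEE = 11101110 → 3-byte char (#5). Advance 3.
Byte at offset 17: 0xEC = 11101100 → 3-byte char (#6). Advance 3.
Byte at offset 20: 0xCA = 11001010 → 2-byte char (#7). Advance 2.
Byte at offset 22: 0xF3 = 11110011 → 4-byte char (#8). Advance 4.
Byte at offset 26: 0xF0 = 11110000 → 4-byte char (#9). Advance 4.
Byte at offset 30: 0xEE = 11101110 → 3-byte char (#10). Advance 3.
Byte at offset 33: 0xE2 = 11100010 → 3-byte char (#11). Advance 3.
Reached end at offset 36 after 11 code points.

11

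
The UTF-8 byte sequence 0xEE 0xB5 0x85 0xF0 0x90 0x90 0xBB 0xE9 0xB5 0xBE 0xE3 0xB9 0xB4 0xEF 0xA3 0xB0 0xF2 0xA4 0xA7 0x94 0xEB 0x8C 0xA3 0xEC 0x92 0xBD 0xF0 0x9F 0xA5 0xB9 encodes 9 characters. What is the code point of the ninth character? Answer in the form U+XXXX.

U+1F979

Offset 0: leading byte 0xEE = 11101110 → 3-byte char #1 = EE B5 85.
Offset 3: leading byte 0xF0 = 11110000 → 4-byte char #2 = F0 90 90 BB.
Offset 7: leading byte 0xE9 = 11101001 → 3-byte char #3 = E9 B5 BE.
Offset 10: leading byte 0xE3 = 11100011 → 3-byte char #4 = E3 B9 B4.
Offset 13: leading byte 0xEF = 11101111 → 3-byte char #5 = EF A3 B0.
Offset 16: leading byte 0xF2 = 11110010 → 4-byte char #6 = F2 A4 A7 94.
Offset 20: leading byte 0xEB = 11101011 → 3-byte char #7 = EB 8C A3.
Offset 23: leading byte 0xEC = 11101100 → 3-byte char #8 = EC 92 BD.
Offset 26: leading byte 0xF0 = 11110000 → 4-byte char #9 = F0 9F A5 B9.
Leading byte 0xF0 = 11110000 matches 11110xxx → 4-byte sequence.
Byte 1: 0xF0 = 11110000, payload 000 (3 bits).
Byte 2: 0x9F = 10011111 (10xxxxxx ✓), payload 011111.
Byte 3: 0xA5 = 10100101 (10xxxxxx ✓), payload 100101.
Byte 4: 0xB9 = 10111001 (10xxxxxx ✓), payload 111001.
Concatenate: 000011111100101111001 = 0x1F979 (21 bits → U+1F979).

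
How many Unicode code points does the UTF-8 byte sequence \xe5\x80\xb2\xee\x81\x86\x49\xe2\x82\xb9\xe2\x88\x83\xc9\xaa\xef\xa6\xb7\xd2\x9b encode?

8

Byte at offset 0: 0xE5 = 11100101 → 3-byte char (#1). Advance 3.
Byte at offset 3: 0xEE = 11101110 → 3-byte char (#2). Advance 3.
Byte at offset 6: 0x49 = 01001001 → 1-byte char (#3). Advance 1.
Byte at offset 7: 0xE2 = 11100010 → 3-byte char (#4). Advance 3.
Byte at offset 10: 0xE2 = 11100010 → 3-byte char (#5). Advance 3.
Byte at offset 13: 0xC9 = 11001001 → 2-byte char (#6). Advance 2.
Byte at offset 15: 0xEF = 11101111 → 3-byte char (#7). Advance 3.
Byte at offset 18: 0xD2 = 11010010 → 2-byte char (#8). Advance 2.
Reached end at offset 20 after 8 code points.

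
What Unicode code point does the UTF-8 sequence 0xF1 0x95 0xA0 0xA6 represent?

U+55826

Leading byte 0xF1 = 11110001 matches 11110xxx → 4-byte sequence.
Byte 1: 0xF1 = 11110001, payload 001 (3 bits).
Byte 2: 0x95 = 10010101 (10xxxxxx ✓), payload 010101.
Byte 3: 0xA0 = 10100000 (10xxxxxx ✓), payload 100000.
Byte 4: 0xA6 = 10100110 (10xxxxxx ✓), payload 100110.
Concatenate: 001010101100000100110 = 0x55826 (21 bits → U+55826).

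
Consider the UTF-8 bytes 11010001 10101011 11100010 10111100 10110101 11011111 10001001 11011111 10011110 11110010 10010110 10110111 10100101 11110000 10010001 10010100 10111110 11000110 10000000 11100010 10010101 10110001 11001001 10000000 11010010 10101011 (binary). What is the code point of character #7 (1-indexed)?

U+0180

Offset 0: leading byte 0xD1 = 11010001 → 2-byte char #1 = D1 AB.
Offset 2: leading byte 0xE2 = 11100010 → 3-byte char #2 = E2 BC B5.
Offset 5: leading byte 0xDF = 11011111 → 2-byte char #3 = DF 89.
Offset 7: leading byte 0xDF = 11011111 → 2-byte char #4 = DF 9E.
Offset 9: leading byte 0xF2 = 11110010 → 4-byte char #5 = F2 96 B7 A5.
Offset 13: leading byte 0xF0 = 11110000 → 4-byte char #6 = F0 91 94 BE.
Offset 17: leading byte 0xC6 = 11000110 → 2-byte char #7 = C6 80.
Leading byte 0xC6 = 11000110 matches 110xxxxx → 2-byte sequence.
Byte 1: 0xC6 = 11000110, payload 00110 (5 bits).
Byte 2: 0x80 = 10000000 (10xxxxxx ✓), payload 000000.
Concatenate: 00110000000 = 0x180 (11 bits → U+0180).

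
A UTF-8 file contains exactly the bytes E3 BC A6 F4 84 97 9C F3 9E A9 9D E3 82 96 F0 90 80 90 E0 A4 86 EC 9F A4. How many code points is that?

Byte at offset 0: 0xE3 = 11100011 → 3-byte char (#1). Advance 3.
Byte at offset 3: 0xF4 = 11110100 → 4-byte char (#2). Advance 4.
Byte at offset 7: 0xF3 = 11110011 → 4-byte char (#3). Advance 4.
Byte at offset 11: 0xE3 = 11100011 → 3-byte char (#4). Advance 3.
Byte at offset 14: 0xF0 = 11110000 → 4-byte char (#5). Advance 4.
Byte at offset 18: 0xE0 = 11100000 → 3-byte char (#6). Advance 3.
Byte at offset 21: 0xEC = 11101100 → 3-byte char (#7). Advance 3.
Reached end at offset 24 after 7 code points.

7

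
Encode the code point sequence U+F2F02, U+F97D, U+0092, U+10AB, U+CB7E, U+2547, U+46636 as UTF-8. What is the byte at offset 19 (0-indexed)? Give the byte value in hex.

U+F2F02 → 4-byte form F3 B2 BC 82 at offsets 0–3.
U+F97D → 3-byte form EF A5 BD at offsets 4–6.
U+0092 → 2-byte form C2 92 at offsets 7–8.
U+10AB → 3-byte form E1 82 AB at offsets 9–11.
U+CB7E → 3-byte form EC AD BE at offsets 12–14.
U+2547 → 3-byte form E2 95 87 at offsets 15–17.
U+46636 → 4-byte form F1 86 98 B6 at offsets 18–21.
Offset 19 falls in char 7's range; it's byte 2 of F1 86 98 B6 = 0x86.

0x86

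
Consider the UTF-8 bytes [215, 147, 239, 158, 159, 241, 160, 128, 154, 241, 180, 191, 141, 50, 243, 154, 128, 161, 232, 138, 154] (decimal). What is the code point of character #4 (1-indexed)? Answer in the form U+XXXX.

Offset 0: leading byte 0xD7 = 11010111 → 2-byte char #1 = D7 93.
Offset 2: leading byte 0xEF = 11101111 → 3-byte char #2 = EF 9E 9F.
Offset 5: leading byte 0xF1 = 11110001 → 4-byte char #3 = F1 A0 80 9A.
Offset 9: leading byte 0xF1 = 11110001 → 4-byte char #4 = F1 B4 BF 8D.
Leading byte 0xF1 = 11110001 matches 11110xxx → 4-byte sequence.
Byte 1: 0xF1 = 11110001, payload 001 (3 bits).
Byte 2: 0xB4 = 10110100 (10xxxxxx ✓), payload 110100.
Byte 3: 0xBF = 10111111 (10xxxxxx ✓), payload 111111.
Byte 4: 0x8D = 10001101 (10xxxxxx ✓), payload 001101.
Concatenate: 001110100111111001101 = 0x74FCD (21 bits → U+74FCD).

U+74FCD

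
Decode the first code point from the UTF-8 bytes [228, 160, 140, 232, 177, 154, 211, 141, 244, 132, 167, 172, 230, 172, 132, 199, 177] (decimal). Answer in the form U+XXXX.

U+480C

Offset 0: leading byte 0xE4 = 11100100 → 3-byte char #1 = E4 A0 8C.
Leading byte 0xE4 = 11100100 matches 1110xxxx → 3-byte sequence.
Byte 1: 0xE4 = 11100100, payload 0100 (4 bits).
Byte 2: 0xA0 = 10100000 (10xxxxxx ✓), payload 100000.
Byte 3: 0x8C = 10001100 (10xxxxxx ✓), payload 001100.
Concatenate: 0100100000001100 = 0x480C (16 bits → U+480C).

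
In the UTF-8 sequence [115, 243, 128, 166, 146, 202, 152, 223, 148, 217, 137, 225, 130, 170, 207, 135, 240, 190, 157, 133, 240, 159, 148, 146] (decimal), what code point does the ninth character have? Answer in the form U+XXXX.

Offset 0: leading byte 0x73 = 01110011 → 1-byte char #1 = 73.
Offset 1: leading byte 0xF3 = 11110011 → 4-byte char #2 = F3 80 A6 92.
Offset 5: leading byte 0xCA = 11001010 → 2-byte char #3 = CA 98.
Offset 7: leading byte 0xDF = 11011111 → 2-byte char #4 = DF 94.
Offset 9: leading byte 0xD9 = 11011001 → 2-byte char #5 = D9 89.
Offset 11: leading byte 0xE1 = 11100001 → 3-byte char #6 = E1 82 AA.
Offset 14: leading byte 0xCF = 11001111 → 2-byte char #7 = CF 87.
Offset 16: leading byte 0xF0 = 11110000 → 4-byte char #8 = F0 BE 9D 85.
Offset 20: leading byte 0xF0 = 11110000 → 4-byte char #9 = F0 9F 94 92.
Leading byte 0xF0 = 11110000 matches 11110xxx → 4-byte sequence.
Byte 1: 0xF0 = 11110000, payload 000 (3 bits).
Byte 2: 0x9F = 10011111 (10xxxxxx ✓), payload 011111.
Byte 3: 0x94 = 10010100 (10xxxxxx ✓), payload 010100.
Byte 4: 0x92 = 10010010 (10xxxxxx ✓), payload 010010.
Concatenate: 000011111010100010010 = 0x1F512 (21 bits → U+1F512).

U+1F512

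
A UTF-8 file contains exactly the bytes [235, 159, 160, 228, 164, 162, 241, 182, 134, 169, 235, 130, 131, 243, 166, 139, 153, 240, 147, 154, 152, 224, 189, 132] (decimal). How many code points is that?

7

Byte at offset 0: 0xEB = 11101011 → 3-byte char (#1). Advance 3.
Byte at offset 3: 0xE4 = 11100100 → 3-byte char (#2). Advance 3.
Byte at offset 6: 0xF1 = 11110001 → 4-byte char (#3). Advance 4.
Byte at offset 10: 0xEB = 11101011 → 3-byte char (#4). Advance 3.
Byte at offset 13: 0xF3 = 11110011 → 4-byte char (#5). Advance 4.
Byte at offset 17: 0xF0 = 11110000 → 4-byte char (#6). Advance 4.
Byte at offset 21: 0xE0 = 11100000 → 3-byte char (#7). Advance 3.
Reached end at offset 24 after 7 code points.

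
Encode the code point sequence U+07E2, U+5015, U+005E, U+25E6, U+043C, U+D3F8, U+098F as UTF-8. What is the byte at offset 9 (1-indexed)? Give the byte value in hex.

1-indexed offset 9 is 0-indexed offset 8.
U+07E2 → 2-byte form DF A2 at offsets 0–1.
U+5015 → 3-byte form E5 80 95 at offsets 2–4.
U+005E → 1-byte form 5E at offsets 5–5.
U+25E6 → 3-byte form E2 97 A6 at offsets 6–8.
Offset 8 falls in char 4's range; it's byte 3 of E2 97 A6 = 0xA6.

0xA6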